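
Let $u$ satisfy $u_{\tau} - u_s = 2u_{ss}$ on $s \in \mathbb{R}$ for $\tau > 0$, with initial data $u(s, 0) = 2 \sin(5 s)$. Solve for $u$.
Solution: Moving frame: $\eta = s + \tau$, $\sigma = \tau$, $u = w(\eta,\sigma)$, so $u_{\tau} = w_{\sigma} + w_{\eta}$ and $u_{ss} = w_{\eta\eta}$.
Hence $u_{\tau} - u_s = w_{\sigma}$ and the PDE becomes the heat equation $w_{\sigma} = 2w_{\eta\eta}$ on $\eta \in \mathbb{R}$.
Initial data: $w(\eta,0) = u(\eta,0) = 2 \sin(5 \eta)$. Each mode $\sin(n\eta)$ decays as $e^{-2n^2\sigma}$ on $\mathbb{R}$, so $w(\eta,\sigma) = \sum c_n e^{-2n^2\sigma} \sin(n\eta)$ with $c_5=2$: $w(\eta,\sigma) = 2 e^{-50 \sigma} \sin(5 \eta)$.
Substituting back: $u(s,\tau) = w(s + \tau, \tau)$.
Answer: $u(s, \tau) = 2 e^{-50 \tau} \sin(5 \tau + 5 s)$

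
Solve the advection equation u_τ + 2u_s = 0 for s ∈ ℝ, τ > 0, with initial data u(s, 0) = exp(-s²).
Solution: By characteristics (ds/dτ = 2), u(s,τ) = f(s - 2τ) with f = u(·, 0).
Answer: u(s, τ) = exp(-(s - 2τ)²)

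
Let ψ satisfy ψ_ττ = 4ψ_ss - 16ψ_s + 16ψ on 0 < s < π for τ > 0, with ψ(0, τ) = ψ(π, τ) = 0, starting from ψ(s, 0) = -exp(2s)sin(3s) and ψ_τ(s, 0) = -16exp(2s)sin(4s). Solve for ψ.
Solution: Substitute ψ = exp(2s)u, i.e. u = exp(-2s)ψ.
By the product rule, ψ_s = exp(2s)(u_s + 2u), ψ_ss = exp(2s)(u_ss + 4u_s + 4u), ψ_ττ = exp(2s)u_ττ.
Substituting into the PDE and dividing by exp(2s): u_ττ = 4(u_ss + 4u_s + 4u) - 16(u_s + 2u) + 16u.
The lower-order terms cancel, leaving the standard wave equation u_ττ = 4u_ss.
Initial data for u: u(s,0) = exp(-2s)ψ(s,0) = -sin(3s); u_τ(s,0) = exp(-2s)ψ_τ(s,0) = -16sin(4s). The boundary conditions carry over: u(0,τ) = u(π,τ) = 0.
Solve for u:
  Using separation of variables u = X(s)T(τ):
  Eigenfunctions: sin(ns), n = 1, 2, 3, ...
  General solution: u(s, τ) = Σ [A_n cos(2n τ) + B_n sin(2n τ)] sin(ns)
  From u(s,0) = -sin(3s): A_3=-1. From u_τ(s,0) = -16sin(4s), using u_τ(s,0) = Σ ω_n B_n sin(ns) with ω_n = 2n: B_4 = (-16)/8 = -2.
Hence u(s,τ) = -sin(3s)cos(6τ) - 2sin(4s)sin(8τ).
Transform back: ψ(s,τ) = exp(2s)u(s,τ).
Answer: ψ(s, τ) = -exp(2s)sin(3s)cos(6τ) - 2exp(2s)sin(4s)sin(8τ)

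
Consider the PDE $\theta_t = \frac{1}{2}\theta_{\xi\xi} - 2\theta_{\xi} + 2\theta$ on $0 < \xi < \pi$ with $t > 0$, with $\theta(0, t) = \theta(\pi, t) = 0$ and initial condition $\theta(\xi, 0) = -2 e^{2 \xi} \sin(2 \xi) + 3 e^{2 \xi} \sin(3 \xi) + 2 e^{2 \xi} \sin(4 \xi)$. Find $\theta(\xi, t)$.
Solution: Substitute $\theta = e^{2\xi}u$.
Then $\theta_{\xi} = e^{2\xi}(u_{\xi} + 2u)$, $\theta_{\xi\xi} = e^{2\xi}(u_{\xi\xi} + 4u_{\xi} + 4u)$, $\theta_t = e^{2\xi}u_t$; substituting and dividing by $e^{2\xi}$, the lower-order terms cancel: $u_t = \frac{1}{2}u_{\xi\xi}$ (standard heat equation).
Data for $u$: $u(\xi,0) = e^{-2\xi}\theta(\xi,0) = -2 \sin(2 \xi) + 3 \sin(3 \xi) + 2 \sin(4 \xi)$. The boundary conditions carry over: $u(0,t) = u(\pi,t) = 0$.
Separating variables: $u = \sum c_n e^{-n^2t/2} \sin(n\xi)$. From $u(\xi,0) = -2 \sin(2 \xi) + 3 \sin(3 \xi) + 2 \sin(4 \xi)$: $c_2=-2, c_3=3, c_4=2$.
So $u(\xi,t) = -2 e^{-2 t} \sin(2 \xi) + 2 e^{-8 t} \sin(4 \xi) + 3 e^{-9 t/2} \sin(3 \xi)$, and $\theta(\xi,t) = e^{2\xi}u(\xi,t)$.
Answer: $\theta(\xi, t) = -2 e^{2 \xi} e^{-2 t} \sin(2 \xi) + 2 e^{2 \xi} e^{-8 t} \sin(4 \xi) + 3 e^{2 \xi} e^{-9 t/2} \sin(3 \xi)$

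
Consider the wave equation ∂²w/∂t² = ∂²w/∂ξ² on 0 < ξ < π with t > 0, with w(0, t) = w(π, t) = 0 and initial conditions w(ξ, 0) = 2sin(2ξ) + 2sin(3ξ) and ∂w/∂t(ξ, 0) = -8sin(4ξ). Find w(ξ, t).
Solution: Separating variables: w = Σ [A_n cos(ω_n t) + B_n sin(ω_n t)] sin(nξ), ω_n = n. From ICs (B_n = velocity coefficient / ω_n): A_2=2, A_3=2, B_4=-2.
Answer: w(ξ, t) = -2sin(4t)sin(4ξ) + 2sin(2ξ)cos(2t) + 2sin(3ξ)cos(3t)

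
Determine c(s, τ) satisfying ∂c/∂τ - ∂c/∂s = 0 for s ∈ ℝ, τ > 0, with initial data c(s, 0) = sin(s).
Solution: By characteristics (ds/dτ = -1), c(s,τ) = f(s + τ) with f = c(·, 0).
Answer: c(s, τ) = sin(s + τ)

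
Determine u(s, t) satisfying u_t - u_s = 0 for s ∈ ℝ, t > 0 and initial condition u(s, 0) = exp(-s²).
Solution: By characteristics (ds/dt = -1), u(s,t) = f(s + t) with f = u(·, 0).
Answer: u(s, t) = exp(-(s + t)²)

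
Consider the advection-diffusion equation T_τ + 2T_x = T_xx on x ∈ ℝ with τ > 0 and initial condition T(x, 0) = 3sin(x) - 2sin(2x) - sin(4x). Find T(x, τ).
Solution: Change to a moving frame: let η = x - 2τ, σ = τ and write T(x,τ) = u(η,σ).
By the chain rule T_τ = u_σ - 2u_η, T_x = u_η, T_xx = u_ηη.
Then T_τ + 2T_x = u_σ: the advection term cancels and the PDE becomes the heat equation u_σ = u_ηη on η ∈ ℝ.
Initial data: u(η,0) = T(η,0) = 3sin(η) - 2sin(2η) - sin(4η).
On η ∈ ℝ each mode satisfies (sin(nη))″ = -n² sin(nη), so exp(-n²σ) sin(nη) solves the heat equation; by superposition u(η,σ) = Σ c_n exp(-n²σ) sin(nη).
Reading off the coefficients: c_1=3, c_2=-2, c_4=-1, so u(η,σ) = 3exp(-σ)sin(η) - 2exp(-4σ)sin(2η) - exp(-16σ)sin(4η).
Substituting back η = x - 2τ, σ = τ: T(x,τ) = u(x - 2τ, τ).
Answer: T(x, τ) = 3exp(-τ)sin(x - 2τ) - 2exp(-4τ)sin(2x - 4τ) - exp(-16τ)sin(4x - 8τ)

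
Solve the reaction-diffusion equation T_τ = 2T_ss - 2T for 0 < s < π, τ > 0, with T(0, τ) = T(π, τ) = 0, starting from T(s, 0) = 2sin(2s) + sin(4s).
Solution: Substitute T = exp(-2τ)u.
Then T_τ = exp(-2τ)(u_τ - 2u), T_ss = exp(-2τ)u_ss; substituting and dividing by exp(-2τ), the lower-order terms cancel: u_τ = 2u_ss (standard heat equation).
Data for u: u(s,0) = T(s,0) = 2sin(2s) + sin(4s). The boundary conditions carry over: u(0,τ) = u(π,τ) = 0.
Separating variables: u = Σ c_n exp(-2n²τ) sin(ns). From u(s,0) = 2sin(2s) + sin(4s): c_2=2, c_4=1.
So u(s,τ) = 2exp(-8τ)sin(2s) + exp(-32τ)sin(4s), and T(s,τ) = exp(-2τ)u(s,τ).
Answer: T(s, τ) = 2exp(-10τ)sin(2s) + exp(-34τ)sin(4s)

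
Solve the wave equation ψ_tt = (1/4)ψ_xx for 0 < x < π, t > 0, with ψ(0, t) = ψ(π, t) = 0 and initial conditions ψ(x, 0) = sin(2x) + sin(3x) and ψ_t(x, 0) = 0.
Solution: Separating variables: ψ = Σ [A_n cos(ω_n t) + B_n sin(ω_n t)] sin(nx), ω_n = n/2. From ICs: A_2=1, A_3=1.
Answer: ψ(x, t) = sin(2x)cos(t) + sin(3x)cos(3t/2)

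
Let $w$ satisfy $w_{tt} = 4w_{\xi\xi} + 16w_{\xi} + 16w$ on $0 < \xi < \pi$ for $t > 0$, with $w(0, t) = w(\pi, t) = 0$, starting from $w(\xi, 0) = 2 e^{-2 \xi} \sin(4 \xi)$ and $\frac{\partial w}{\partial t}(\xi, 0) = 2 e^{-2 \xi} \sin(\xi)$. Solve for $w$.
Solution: Substitute $w = e^{-2\xi}u$, i.e. $u = e^{2\xi}w$.
By the product rule, $w_{\xi} = e^{-2\xi}(u_{\xi} - 2u)$, $w_{\xi\xi} = e^{-2\xi}(u_{\xi\xi} - 4u_{\xi} + 4u)$, $w_{tt} = e^{-2\xi}u_{tt}$.
Substituting into the PDE and dividing by $e^{-2\xi}$: $u_{tt} = 4(u_{\xi\xi} - 4u_{\xi} + 4u) + 16(u_{\xi} - 2u) + 16u$.
The lower-order terms cancel, leaving the standard wave equation $u_{tt} = 4u_{\xi\xi}$.
Initial data for $u$: $u(\xi,0) = e^{2\xi}w(\xi,0) = 2 \sin(4 \xi)$; $u_t(\xi,0) = e^{2\xi}w_t(\xi,0) = 2 \sin(\xi)$. The boundary conditions carry over: $u(0,t) = u(\pi,t) = 0$.
Solve for $u$:
  Using separation of variables $u = X(\xi)T(t)$:
  Eigenfunctions: $\sin(n\xi)$, $n = 1, 2, 3, \ldots$
  General solution: $u(\xi, t) = \sum [A_n \cos(2n t) + B_n \sin(2n t)] \sin(n\xi)$
  From $u(\xi,0) = 2 \sin(4 \xi)$: $A_4=2$. From $u_t(\xi,0) = 2 \sin(\xi)$, using $u_t(\xi,0) = \sum \omega_n B_n \sin(n\xi)$ with $\omega_n = 2n$: $B_1 = 2/2 = 1$.
Hence $u(\xi,t) = \sin(2 t) \sin(\xi) + 2 \sin(4 \xi) \cos(8 t)$.
Transform back: $w(\xi,t) = e^{-2\xi}u(\xi,t)$.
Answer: $w(\xi, t) = e^{-2 \xi} \sin(\xi) \sin(2 t) + 2 e^{-2 \xi} \sin(4 \xi) \cos(8 t)$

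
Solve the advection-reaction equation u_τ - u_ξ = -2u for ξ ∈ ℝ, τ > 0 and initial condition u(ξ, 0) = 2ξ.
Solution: Substitute u = exp(-2τ)w, i.e. w = exp(2τ)u.
By the product rule, u_τ = exp(-2τ)(w_τ - 2w), u_ξ = exp(-2τ)w_ξ.
Substituting into the PDE and dividing by exp(-2τ): w_τ - 2w - w_ξ = -2w.
The lower-order terms cancel, leaving the standard advection equation w_τ - w_ξ = 0.
Initial data for w: w(ξ,0) = u(ξ,0) = 2ξ.
Solve for w:
  By method of characteristics (waves move left with speed 1):
  Along characteristics ξ + τ = const, w is constant, so w(ξ,τ) = f(ξ + τ) with f = w(·, 0).
Hence w(ξ,τ) = 2ξ + 2τ.
Transform back: u(ξ,τ) = exp(-2τ)w(ξ,τ).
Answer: u(ξ, τ) = 2ξexp(-2τ) + 2τexp(-2τ)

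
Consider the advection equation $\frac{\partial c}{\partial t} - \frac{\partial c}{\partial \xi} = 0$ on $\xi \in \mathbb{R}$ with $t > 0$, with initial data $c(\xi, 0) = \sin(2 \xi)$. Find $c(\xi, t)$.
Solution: By characteristics ($d\xi/dt = -1$), $c(\xi,t) = f(\xi + t)$ with $f = c( \cdot , 0)$.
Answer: $c(\xi, t) = \sin(2 \xi + 2 t)$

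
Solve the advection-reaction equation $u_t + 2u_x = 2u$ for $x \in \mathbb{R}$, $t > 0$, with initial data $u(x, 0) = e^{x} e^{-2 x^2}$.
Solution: Substitute $u = e^{x}w$, i.e. $w = e^{-x}u$.
By the product rule, $u_x = e^{x}(w_x + w)$, $u_t = e^{x}w_t$.
Substituting into the PDE and dividing by $e^{x}$: $w_t + 2(w_x + w) = 2w$.
The lower-order terms cancel, leaving the standard advection equation $w_t + 2w_x = 0$.
Initial data for $w$: $w(x,0) = e^{-x}u(x,0) = e^{-2 x^2}$.
Solve for $w$:
  By method of characteristics (waves move right with speed 2):
  Along characteristics $x - 2t =$ const, $w$ is constant, so $w(x,t) = f(x - 2t)$ with $f = w( \cdot , 0)$.
Hence $w(x,t) = e^{-2 (-2 t + x)^2}$.
Transform back: $u(x,t) = e^{x}w(x,t)$.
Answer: $u(x, t) = e^{x} e^{-2 (-2 t + x)^2}$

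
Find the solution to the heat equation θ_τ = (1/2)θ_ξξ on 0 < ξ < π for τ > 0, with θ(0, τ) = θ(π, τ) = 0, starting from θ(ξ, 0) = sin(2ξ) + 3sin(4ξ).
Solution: Separating variables: θ = Σ c_n exp(-n²τ/2) sin(nξ). From θ(ξ,0) = sin(2ξ) + 3sin(4ξ): c_2=1, c_4=3.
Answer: θ(ξ, τ) = exp(-2τ)sin(2ξ) + 3exp(-8τ)sin(4ξ)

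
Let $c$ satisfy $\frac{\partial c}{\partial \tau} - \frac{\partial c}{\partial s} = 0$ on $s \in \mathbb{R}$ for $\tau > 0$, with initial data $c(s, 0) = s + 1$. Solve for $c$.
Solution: By characteristics ($ds/d\tau = -1$), $c(s,\tau) = f(s + \tau)$ with $f = c( \cdot , 0)$.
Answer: $c(s, \tau) = \tau + s + 1$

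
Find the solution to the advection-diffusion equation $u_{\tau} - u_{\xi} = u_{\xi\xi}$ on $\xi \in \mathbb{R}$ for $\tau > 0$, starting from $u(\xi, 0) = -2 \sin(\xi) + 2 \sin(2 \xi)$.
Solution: Moving frame: $\eta = \xi + \tau$, $\sigma = \tau$, $u = w(\eta,\sigma)$, so $u_{\tau} = w_{\sigma} + w_{\eta}$ and $u_{\xi\xi} = w_{\eta\eta}$.
Hence $u_{\tau} - u_{\xi} = w_{\sigma}$ and the PDE becomes the heat equation $w_{\sigma} = w_{\eta\eta}$ on $\eta \in \mathbb{R}$.
Initial data: $w(\eta,0) = u(\eta,0) = -2 \sin(\eta) + 2 \sin(2 \eta)$. Each mode $\sin(n\eta)$ decays as $e^{-n^2\sigma}$ on $\mathbb{R}$, so $w(\eta,\sigma) = \sum c_n e^{-n^2\sigma} \sin(n\eta)$ with $c_1=-2, c_2=2$: $w(\eta,\sigma) = -2 e^{-\sigma} \sin(\eta) + 2 e^{-4 \sigma} \sin(2 \eta)$.
Substituting back: $u(\xi,\tau) = w(\xi + \tau, \tau)$.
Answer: $u(\xi, \tau) = -2 e^{-\tau} \sin(\tau + \xi) + 2 e^{-4 \tau} \sin(2 \tau + 2 \xi)$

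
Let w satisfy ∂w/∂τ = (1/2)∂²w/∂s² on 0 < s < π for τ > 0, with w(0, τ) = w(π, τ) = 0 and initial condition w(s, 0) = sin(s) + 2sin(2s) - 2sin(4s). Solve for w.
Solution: Using separation of variables w = X(s)T(τ):
Eigenfunctions: sin(ns), n = 1, 2, 3, ...
General solution: w(s, τ) = Σ c_n sin(ns) exp(-n² τ/2)
Matching w(s,0) = sin(s) + 2sin(2s) - 2sin(4s) term by term: c_1=1, c_2=2, c_4=-2.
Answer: w(s, τ) = 2exp(-2τ)sin(2s) - 2exp(-8τ)sin(4s) + exp(-τ/2)sin(s)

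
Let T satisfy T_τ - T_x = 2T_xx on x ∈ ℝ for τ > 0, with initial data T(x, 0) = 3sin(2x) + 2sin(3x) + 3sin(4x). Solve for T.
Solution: Moving frame: η = x + τ, σ = τ, T = u(η,σ), so T_τ = u_σ + u_η and T_xx = u_ηη.
Hence T_τ - T_x = u_σ and the PDE becomes the heat equation u_σ = 2u_ηη on η ∈ ℝ.
Initial data: u(η,0) = T(η,0) = 3sin(2η) + 2sin(3η) + 3sin(4η). Each mode sin(nη) decays as exp(-2n²σ) on ℝ, so u(η,σ) = Σ c_n exp(-2n²σ) sin(nη) with c_2=3, c_3=2, c_4=3: u(η,σ) = 3exp(-8σ)sin(2η) + 2exp(-18σ)sin(3η) + 3exp(-32σ)sin(4η).
Substituting back: T(x,τ) = u(x + τ, τ).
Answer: T(x, τ) = 3exp(-8τ)sin(2x + 2τ) + 2exp(-18τ)sin(3x + 3τ) + 3exp(-32τ)sin(4x + 4τ)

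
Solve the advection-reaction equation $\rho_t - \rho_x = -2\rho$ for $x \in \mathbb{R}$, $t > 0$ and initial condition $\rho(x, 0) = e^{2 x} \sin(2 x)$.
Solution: Substitute $\rho = e^{2x}u$, i.e. $u = e^{-2x}\rho$.
By the product rule, $\rho_x = e^{2x}(u_x + 2u)$, $\rho_t = e^{2x}u_t$.
Substituting into the PDE and dividing by $e^{2x}$: $u_t - (u_x + 2u) = -2u$.
The lower-order terms cancel, leaving the standard advection equation $u_t - u_x = 0$.
Initial data for $u$: $u(x,0) = e^{-2x}\rho(x,0) = \sin(2 x)$.
Solve for $u$:
  By method of characteristics (waves move left with speed 1):
  Along characteristics $x + t =$ const, $u$ is constant, so $u(x,t) = f(x + t)$ with $f = u( \cdot , 0)$.
Hence $u(x,t) = \sin(2 t + 2 x)$.
Transform back: $\rho(x,t) = e^{2x}u(x,t)$.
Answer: $\rho(x, t) = e^{2 x} \sin(2 t + 2 x)$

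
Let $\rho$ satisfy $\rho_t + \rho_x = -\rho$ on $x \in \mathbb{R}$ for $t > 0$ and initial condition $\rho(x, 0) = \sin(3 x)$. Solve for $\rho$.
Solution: Substitute $\rho = e^{-t}u$.
Then $\rho_t = e^{-t}(u_t - u)$, $\rho_x = e^{-t}u_x$; substituting and dividing by $e^{-t}$, the lower-order terms cancel: $u_t + u_x = 0$ (standard advection equation).
Data for $u$: $u(x,0) = \rho(x,0) = \sin(3 x)$.
By characteristics ($dx/dt = 1$), $u(x,t) = f(x - t)$ with $f = u( \cdot , 0)$.
So $u(x,t) = - \sin(3 t - 3 x)$, and $\rho(x,t) = e^{-t}u(x,t)$.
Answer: $\rho(x, t) = - e^{-t} \sin(3 t - 3 x)$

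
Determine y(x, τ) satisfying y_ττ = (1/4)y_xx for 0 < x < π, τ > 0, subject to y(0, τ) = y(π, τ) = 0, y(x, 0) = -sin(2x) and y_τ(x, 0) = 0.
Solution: Separating variables: y = Σ [A_n cos(ω_n τ) + B_n sin(ω_n τ)] sin(nx), ω_n = n/2. From ICs: A_2=-1.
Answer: y(x, τ) = -sin(2x)cos(τ)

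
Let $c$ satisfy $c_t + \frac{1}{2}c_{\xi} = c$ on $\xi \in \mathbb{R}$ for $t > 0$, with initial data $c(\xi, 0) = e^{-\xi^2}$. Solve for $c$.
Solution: Substitute $c = e^{t}u$.
Then $c_t = e^{t}(u_t + u)$, $c_{\xi} = e^{t}u_{\xi}$; substituting and dividing by $e^{t}$, the lower-order terms cancel: $u_t + \frac{1}{2}u_{\xi} = 0$ (standard advection equation).
Data for $u$: $u(\xi,0) = c(\xi,0) = e^{-\xi^2}$.
By characteristics ($d\xi/dt = 1/2$), $u(\xi,t) = f(\xi - \frac{1}{2}t)$ with $f = u( \cdot , 0)$.
So $u(\xi,t) = e^{-(-t/2 + \xi)^2}$, and $c(\xi,t) = e^{t}u(\xi,t)$.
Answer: $c(\xi, t) = e^{t} e^{-(\xi - t/2)^2}$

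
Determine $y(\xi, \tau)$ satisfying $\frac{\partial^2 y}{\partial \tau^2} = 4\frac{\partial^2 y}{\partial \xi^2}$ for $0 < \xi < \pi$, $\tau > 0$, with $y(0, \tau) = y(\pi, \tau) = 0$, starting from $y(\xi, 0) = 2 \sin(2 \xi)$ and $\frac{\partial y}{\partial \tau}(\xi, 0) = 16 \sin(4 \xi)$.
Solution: Using separation of variables $y = X(\xi)T(\tau)$:
Eigenfunctions: $\sin(n\xi)$, $n = 1, 2, 3, \ldots$
General solution: $y(\xi, \tau) = \sum [A_n \cos(2n \tau) + B_n \sin(2n \tau)] \sin(n\xi)$
From $y(\xi,0) = 2 \sin(2 \xi)$: $A_2=2$. From $y_{\tau}(\xi,0) = 16 \sin(4 \xi)$, using $y_{\tau}(\xi,0) = \sum \omega_n B_n \sin(n\xi)$ with $\omega_n = 2n$: $B_4 = 16/8 = 2$.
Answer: $y(\xi, \tau) = 2 \sin(8 \tau) \sin(4 \xi) + 2 \sin(2 \xi) \cos(4 \tau)$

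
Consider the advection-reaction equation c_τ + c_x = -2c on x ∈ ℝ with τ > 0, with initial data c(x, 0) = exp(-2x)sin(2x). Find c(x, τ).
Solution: Substitute c = exp(-2x)u.
Then c_x = exp(-2x)(u_x - 2u), c_τ = exp(-2x)u_τ; substituting and dividing by exp(-2x), the lower-order terms cancel: u_τ + u_x = 0 (standard advection equation).
Data for u: u(x,0) = exp(2x)c(x,0) = sin(2x).
By characteristics (dx/dτ = 1), u(x,τ) = f(x - τ) with f = u(·, 0).
So u(x,τ) = sin(2x - 2τ), and c(x,τ) = exp(-2x)u(x,τ).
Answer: c(x, τ) = exp(-2x)sin(2x - 2τ)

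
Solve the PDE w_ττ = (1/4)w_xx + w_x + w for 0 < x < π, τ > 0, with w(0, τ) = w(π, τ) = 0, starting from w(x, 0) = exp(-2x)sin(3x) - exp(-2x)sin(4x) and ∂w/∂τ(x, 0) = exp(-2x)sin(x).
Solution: Substitute w = exp(-2x)u.
Then w_x = exp(-2x)(u_x - 2u), w_xx = exp(-2x)(u_xx - 4u_x + 4u), w_ττ = exp(-2x)u_ττ; substituting and dividing by exp(-2x), the lower-order terms cancel: u_ττ = (1/4)u_xx (standard wave equation).
Data for u: u(x,0) = exp(2x)w(x,0) = sin(3x) - sin(4x); u_τ(x,0) = exp(2x)w_τ(x,0) = sin(x). The boundary conditions carry over: u(0,τ) = u(π,τ) = 0.
Separating variables: u = Σ [A_n cos(ω_n τ) + B_n sin(ω_n τ)] sin(nx), ω_n = n/2. From ICs (B_n = velocity coefficient / ω_n): A_3=1, A_4=-1, B_1=2.
So u(x,τ) = 2sin(x)sin(τ/2) + sin(3x)cos(3τ/2) - sin(4x)cos(2τ), and w(x,τ) = exp(-2x)u(x,τ).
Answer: w(x, τ) = 2exp(-2x)sin(x)sin(τ/2) + exp(-2x)sin(3x)cos(3τ/2) - exp(-2x)sin(4x)cos(2τ)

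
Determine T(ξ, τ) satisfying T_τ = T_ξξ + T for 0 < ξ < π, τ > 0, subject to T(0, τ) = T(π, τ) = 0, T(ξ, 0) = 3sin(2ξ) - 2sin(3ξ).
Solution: Substitute T = exp(τ)u, i.e. u = exp(-τ)T.
By the product rule, T_τ = exp(τ)(u_τ + u), T_ξξ = exp(τ)u_ξξ.
Substituting into the PDE and dividing by exp(τ): u_τ + u = u_ξξ + u.
The lower-order terms cancel, leaving the standard heat equation u_τ = u_ξξ.
Initial data for u: u(ξ,0) = T(ξ,0) = 3sin(2ξ) - 2sin(3ξ). The boundary conditions carry over: u(0,τ) = u(π,τ) = 0.
Solve for u:
  Using separation of variables u = X(ξ)G(τ):
  Eigenfunctions: sin(nξ), n = 1, 2, 3, ...
  General solution: u(ξ, τ) = Σ c_n sin(nξ) exp(-n² τ)
  Matching u(ξ,0) = 3sin(2ξ) - 2sin(3ξ) term by term: c_2=3, c_3=-2.
Hence u(ξ,τ) = 3exp(-4τ)sin(2ξ) - 2exp(-9τ)sin(3ξ).
Transform back: T(ξ,τ) = exp(τ)u(ξ,τ).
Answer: T(ξ, τ) = 3exp(-3τ)sin(2ξ) - 2exp(-8τ)sin(3ξ)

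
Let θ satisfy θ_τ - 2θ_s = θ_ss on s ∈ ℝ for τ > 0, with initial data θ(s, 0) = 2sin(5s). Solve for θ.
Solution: Moving frame: η = s + 2τ, σ = τ, θ = u(η,σ), so θ_τ = u_σ + 2u_η and θ_ss = u_ηη.
Hence θ_τ - 2θ_s = u_σ and the PDE becomes the heat equation u_σ = u_ηη on η ∈ ℝ.
Initial data: u(η,0) = θ(η,0) = 2sin(5η). Each mode sin(nη) decays as exp(-n²σ) on ℝ, so u(η,σ) = Σ c_n exp(-n²σ) sin(nη) with c_5=2: u(η,σ) = 2exp(-25σ)sin(5η).
Substituting back: θ(s,τ) = u(s + 2τ, τ).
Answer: θ(s, τ) = 2exp(-25τ)sin(5s + 10τ)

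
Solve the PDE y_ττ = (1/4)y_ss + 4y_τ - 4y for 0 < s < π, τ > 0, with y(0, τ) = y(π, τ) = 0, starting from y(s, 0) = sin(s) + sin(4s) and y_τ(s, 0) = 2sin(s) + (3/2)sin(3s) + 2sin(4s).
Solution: Substitute y = exp(2τ)u.
Then y_τ = exp(2τ)(u_τ + 2u), y_ττ = exp(2τ)(u_ττ + 4u_τ + 4u), y_ss = exp(2τ)u_ss; substituting and dividing by exp(2τ), the lower-order terms cancel: u_ττ = (1/4)u_ss (standard wave equation).
Data for u: u(s,0) = y(s,0) = sin(s) + sin(4s); u_τ(s,0) = y_τ(s,0) - 2y(s,0) = (3/2)sin(3s). The boundary conditions carry over: u(0,τ) = u(π,τ) = 0.
Separating variables: u = Σ [A_n cos(ω_n τ) + B_n sin(ω_n τ)] sin(ns), ω_n = n/2. From ICs (B_n = velocity coefficient / ω_n): A_1=1, A_4=1, B_3=1.
So u(s,τ) = sin(s)cos(τ/2) + sin(3s)sin(3τ/2) + sin(4s)cos(2τ), and y(s,τ) = exp(2τ)u(s,τ).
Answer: y(s, τ) = exp(2τ)sin(s)cos(τ/2) + exp(2τ)sin(3s)sin(3τ/2) + exp(2τ)sin(4s)cos(2τ)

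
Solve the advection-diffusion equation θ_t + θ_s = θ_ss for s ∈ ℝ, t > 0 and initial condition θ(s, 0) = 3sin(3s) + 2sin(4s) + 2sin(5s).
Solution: Moving frame: η = s - t, σ = t, θ = u(η,σ), so θ_t = u_σ - u_η and θ_ss = u_ηη.
Hence θ_t + θ_s = u_σ and the PDE becomes the heat equation u_σ = u_ηη on η ∈ ℝ.
Initial data: u(η,0) = θ(η,0) = 3sin(3η) + 2sin(4η) + 2sin(5η). Each mode sin(nη) decays as exp(-n²σ) on ℝ, so u(η,σ) = Σ c_n exp(-n²σ) sin(nη) with c_3=3, c_4=2, c_5=2: u(η,σ) = 3exp(-9σ)sin(3η) + 2exp(-16σ)sin(4η) + 2exp(-25σ)sin(5η).
Substituting back: θ(s,t) = u(s - t, t).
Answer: θ(s, t) = 3exp(-9t)sin(3s - 3t) + 2exp(-16t)sin(4s - 4t) + 2exp(-25t)sin(5s - 5t)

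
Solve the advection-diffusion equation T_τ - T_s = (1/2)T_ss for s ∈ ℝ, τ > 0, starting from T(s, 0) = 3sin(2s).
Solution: Moving frame: η = s + τ, σ = τ, T = u(η,σ), so T_τ = u_σ + u_η and T_ss = u_ηη.
Hence T_τ - T_s = u_σ and the PDE becomes the heat equation u_σ = (1/2)u_ηη on η ∈ ℝ.
Initial data: u(η,0) = T(η,0) = 3sin(2η). Each mode sin(nη) decays as exp(-n²σ/2) on ℝ, so u(η,σ) = Σ c_n exp(-n²σ/2) sin(nη) with c_2=3: u(η,σ) = 3exp(-2σ)sin(2η).
Substituting back: T(s,τ) = u(s + τ, τ).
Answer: T(s, τ) = 3exp(-2τ)sin(2s + 2τ)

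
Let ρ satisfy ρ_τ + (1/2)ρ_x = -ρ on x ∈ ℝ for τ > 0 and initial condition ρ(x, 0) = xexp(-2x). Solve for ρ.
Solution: Substitute ρ = exp(-2x)u.
Then ρ_x = exp(-2x)(u_x - 2u), ρ_τ = exp(-2x)u_τ; substituting and dividing by exp(-2x), the lower-order terms cancel: u_τ + (1/2)u_x = 0 (standard advection equation).
Data for u: u(x,0) = exp(2x)ρ(x,0) = x.
By characteristics (dx/dτ = 1/2), u(x,τ) = f(x - (1/2)τ) with f = u(·, 0).
So u(x,τ) = x - (1/2)τ, and ρ(x,τ) = exp(-2x)u(x,τ).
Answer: ρ(x, τ) = xexp(-2x) - (1/2)τexp(-2x)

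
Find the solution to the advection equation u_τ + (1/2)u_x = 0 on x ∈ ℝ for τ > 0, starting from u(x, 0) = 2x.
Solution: By method of characteristics (waves move right with speed 1/2):
Along characteristics x - (1/2)τ = const, u is constant, so u(x,τ) = f(x - (1/2)τ) with f = u(·, 0).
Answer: u(x, τ) = 2x - τ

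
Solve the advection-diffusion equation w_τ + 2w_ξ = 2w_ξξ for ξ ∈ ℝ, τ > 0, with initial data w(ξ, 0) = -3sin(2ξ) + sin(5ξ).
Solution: Moving frame: η = ξ - 2τ, σ = τ, w = u(η,σ), so w_τ = u_σ - 2u_η and w_ξξ = u_ηη.
Hence w_τ + 2w_ξ = u_σ and the PDE becomes the heat equation u_σ = 2u_ηη on η ∈ ℝ.
Initial data: u(η,0) = w(η,0) = -3sin(2η) + sin(5η). Each mode sin(nη) decays as exp(-2n²σ) on ℝ, so u(η,σ) = Σ c_n exp(-2n²σ) sin(nη) with c_2=-3, c_5=1: u(η,σ) = -3exp(-8σ)sin(2η) + exp(-50σ)sin(5η).
Substituting back: w(ξ,τ) = u(ξ - 2τ, τ).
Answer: w(ξ, τ) = -3exp(-8τ)sin(2ξ - 4τ) + exp(-50τ)sin(5ξ - 10τ)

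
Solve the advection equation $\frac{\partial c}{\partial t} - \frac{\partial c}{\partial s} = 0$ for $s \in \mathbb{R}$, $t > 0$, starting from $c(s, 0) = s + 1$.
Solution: By characteristics ($ds/dt = -1$), $c(s,t) = f(s + t)$ with $f = c( \cdot , 0)$.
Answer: $c(s, t) = s + t + 1$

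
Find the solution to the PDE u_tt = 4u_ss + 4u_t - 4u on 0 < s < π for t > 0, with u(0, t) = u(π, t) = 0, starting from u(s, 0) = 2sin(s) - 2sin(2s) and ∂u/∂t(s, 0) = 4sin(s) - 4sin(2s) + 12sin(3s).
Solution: Substitute u = exp(2t)w.
Then u_t = exp(2t)(w_t + 2w), u_tt = exp(2t)(w_tt + 4w_t + 4w), u_ss = exp(2t)w_ss; substituting and dividing by exp(2t), the lower-order terms cancel: w_tt = 4w_ss (standard wave equation).
Data for w: w(s,0) = u(s,0) = 2sin(s) - 2sin(2s); w_t(s,0) = u_t(s,0) - 2u(s,0) = 12sin(3s). The boundary conditions carry over: w(0,t) = w(π,t) = 0.
Separating variables: w = Σ [A_n cos(ω_n t) + B_n sin(ω_n t)] sin(ns), ω_n = 2n. From ICs (B_n = velocity coefficient / ω_n): A_1=2, A_2=-2, B_3=2.
So w(s,t) = 2sin(s)cos(2t) - 2sin(2s)cos(4t) + 2sin(3s)sin(6t), and u(s,t) = exp(2t)w(s,t).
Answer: u(s, t) = 2exp(2t)sin(s)cos(2t) - 2exp(2t)sin(2s)cos(4t) + 2exp(2t)sin(3s)sin(6t)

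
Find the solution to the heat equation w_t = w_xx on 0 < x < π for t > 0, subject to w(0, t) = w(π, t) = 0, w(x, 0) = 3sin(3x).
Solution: Separating variables: w = Σ c_n exp(-n²t) sin(nx). From w(x,0) = 3sin(3x): c_3=3.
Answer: w(x, t) = 3exp(-9t)sin(3x)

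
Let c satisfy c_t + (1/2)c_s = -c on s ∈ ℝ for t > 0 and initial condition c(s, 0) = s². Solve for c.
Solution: Substitute c = exp(-t)u, i.e. u = exp(t)c.
By the product rule, c_t = exp(-t)(u_t - u), c_s = exp(-t)u_s.
Substituting into the PDE and dividing by exp(-t): u_t - u + (1/2)u_s = -u.
The lower-order terms cancel, leaving the standard advection equation u_t + (1/2)u_s = 0.
Initial data for u: u(s,0) = c(s,0) = s².
Solve for u:
  By method of characteristics (waves move right with speed 1/2):
  Along characteristics s - (1/2)t = const, u is constant, so u(s,t) = f(s - (1/2)t) with f = u(·, 0).
Hence u(s,t) = s² - st + (1/4)t².
Transform back: c(s,t) = exp(-t)u(s,t).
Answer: c(s, t) = s²exp(-t) - stexp(-t) + (1/4)t²exp(-t)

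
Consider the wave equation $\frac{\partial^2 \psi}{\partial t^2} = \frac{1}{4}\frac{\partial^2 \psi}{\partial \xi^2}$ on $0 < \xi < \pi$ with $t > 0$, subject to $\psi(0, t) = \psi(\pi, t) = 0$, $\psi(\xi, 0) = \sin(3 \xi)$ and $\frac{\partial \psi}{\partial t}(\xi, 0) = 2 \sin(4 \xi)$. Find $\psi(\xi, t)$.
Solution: Using separation of variables $\psi = X(\xi)T(t)$:
Eigenfunctions: $\sin(n\xi)$, $n = 1, 2, 3, \ldots$
General solution: $\psi(\xi, t) = \sum [A_n \cos(n t/2) + B_n \sin(n t/2)] \sin(n\xi)$
From $\psi(\xi,0) = \sin(3 \xi)$: $A_3=1$. From $\psi_t(\xi,0) = 2 \sin(4 \xi)$, using $\psi_t(\xi,0) = \sum \omega_n B_n \sin(n\xi)$ with $\omega_n = n/2$: $B_4 = 2/2 = 1$.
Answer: $\psi(\xi, t) = \sin(3 \xi) \cos(3 t/2) + \sin(4 \xi) \sin(2 t)$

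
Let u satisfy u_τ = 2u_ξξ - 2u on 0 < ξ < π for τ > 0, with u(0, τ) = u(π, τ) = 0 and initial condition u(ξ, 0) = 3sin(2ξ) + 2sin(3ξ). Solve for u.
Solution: Substitute u = exp(-2τ)w.
Then u_τ = exp(-2τ)(w_τ - 2w), u_ξξ = exp(-2τ)w_ξξ; substituting and dividing by exp(-2τ), the lower-order terms cancel: w_τ = 2w_ξξ (standard heat equation).
Data for w: w(ξ,0) = u(ξ,0) = 3sin(2ξ) + 2sin(3ξ). The boundary conditions carry over: w(0,τ) = w(π,τ) = 0.
Separating variables: w = Σ c_n exp(-2n²τ) sin(nξ). From w(ξ,0) = 3sin(2ξ) + 2sin(3ξ): c_2=3, c_3=2.
So w(ξ,τ) = 3exp(-8τ)sin(2ξ) + 2exp(-18τ)sin(3ξ), and u(ξ,τ) = exp(-2τ)w(ξ,τ).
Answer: u(ξ, τ) = 3exp(-10τ)sin(2ξ) + 2exp(-20τ)sin(3ξ)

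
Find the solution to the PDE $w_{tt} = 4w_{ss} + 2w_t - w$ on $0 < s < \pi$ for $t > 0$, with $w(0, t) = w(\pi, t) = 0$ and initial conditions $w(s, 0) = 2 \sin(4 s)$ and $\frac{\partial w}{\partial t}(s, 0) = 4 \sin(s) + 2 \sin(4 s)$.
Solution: Substitute $w = e^{t}u$.
Then $w_t = e^{t}(u_t + u)$, $w_{tt} = e^{t}(u_{tt} + 2u_t + u)$, $w_{ss} = e^{t}u_{ss}$; substituting and dividing by $e^{t}$, the lower-order terms cancel: $u_{tt} = 4u_{ss}$ (standard wave equation).
Data for $u$: $u(s,0) = w(s,0) = 2 \sin(4 s)$; $u_t(s,0) = w_t(s,0) - w(s,0) = 4 \sin(s)$. The boundary conditions carry over: $u(0,t) = u(\pi,t) = 0$.
Separating variables: $u = \sum [A_n \cos(\omega_n t) + B_n \sin(\omega_n t)] \sin(ns)$, $\omega_n = 2n$. From ICs ($B_n$ = velocity coefficient / $\omega_n$): $A_4=2, B_1=2$.
So $u(s,t) = 2 \sin(s) \sin(2 t) + 2 \sin(4 s) \cos(8 t)$, and $w(s,t) = e^{t}u(s,t)$.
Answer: $w(s, t) = 2 e^{t} \sin(s) \sin(2 t) + 2 e^{t} \sin(4 s) \cos(8 t)$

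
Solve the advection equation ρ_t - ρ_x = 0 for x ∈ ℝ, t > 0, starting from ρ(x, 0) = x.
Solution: By characteristics (dx/dt = -1), ρ(x,t) = f(x + t) with f = ρ(·, 0).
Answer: ρ(x, t) = t + x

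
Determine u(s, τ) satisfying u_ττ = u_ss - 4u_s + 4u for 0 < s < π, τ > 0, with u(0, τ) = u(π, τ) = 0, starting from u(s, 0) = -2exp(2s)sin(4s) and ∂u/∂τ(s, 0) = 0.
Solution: Substitute u = exp(2s)w, i.e. w = exp(-2s)u.
By the product rule, u_s = exp(2s)(w_s + 2w), u_ss = exp(2s)(w_ss + 4w_s + 4w), u_ττ = exp(2s)w_ττ.
Substituting into the PDE and dividing by exp(2s): w_ττ = (w_ss + 4w_s + 4w) - 4(w_s + 2w) + 4w.
The lower-order terms cancel, leaving the standard wave equation w_ττ = w_ss.
Initial data for w: w(s,0) = exp(-2s)u(s,0) = -2sin(4s); w_τ(s,0) = exp(-2s)u_τ(s,0) = 0. The boundary conditions carry over: w(0,τ) = w(π,τ) = 0.
Solve for w:
  Using separation of variables w = X(s)T(τ):
  Eigenfunctions: sin(ns), n = 1, 2, 3, ...
  General solution: w(s, τ) = Σ [A_n cos(n τ) + B_n sin(n τ)] sin(ns)
  From w(s,0) = -2sin(4s): A_4=-2. From w_τ(s,0) = 0: all B_n = 0.
Hence w(s,τ) = -2sin(4s)cos(4τ).
Transform back: u(s,τ) = exp(2s)w(s,τ).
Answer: u(s, τ) = -2exp(2s)sin(4s)cos(4τ)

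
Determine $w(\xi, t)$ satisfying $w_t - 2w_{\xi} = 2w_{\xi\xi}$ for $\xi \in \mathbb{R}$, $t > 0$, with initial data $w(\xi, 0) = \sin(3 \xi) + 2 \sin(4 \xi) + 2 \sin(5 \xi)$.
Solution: Change to a moving frame: let $\eta = \xi + 2t$, $\sigma = t$ and write $w(\xi,t) = u(\eta,\sigma)$.
By the chain rule $w_t = u_{\sigma} + 2u_{\eta}$, $w_{\xi} = u_{\eta}$, $w_{\xi\xi} = u_{\eta\eta}$.
Then $w_t - 2w_{\xi} = u_{\sigma}$: the advection term cancels and the PDE becomes the heat equation $u_{\sigma} = 2u_{\eta\eta}$ on $\eta \in \mathbb{R}$.
Initial data: $u(\eta,0) = w(\eta,0) = \sin(3 \eta) + 2 \sin(4 \eta) + 2 \sin(5 \eta)$.
On $\eta \in \mathbb{R}$ each mode satisfies $(\sin(n\eta))'' = -n^2 \sin(n\eta)$, so $e^{-2n^2\sigma} \sin(n\eta)$ solves the heat equation; by superposition $u(\eta,\sigma) = \sum c_n e^{-2n^2\sigma} \sin(n\eta)$.
Reading off the coefficients: $c_3=1, c_4=2, c_5=2$, so $u(\eta,\sigma) = e^{-18 \sigma} \sin(3 \eta) + 2 e^{-32 \sigma} \sin(4 \eta) + 2 e^{-50 \sigma} \sin(5 \eta)$.
Substituting back $\eta = \xi + 2t$, $\sigma = t$: $w(\xi,t) = u(\xi + 2t, t)$.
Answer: $w(\xi, t) = e^{-18 t} \sin(3 \xi + 6 t) + 2 e^{-32 t} \sin(4 \xi + 8 t) + 2 e^{-50 t} \sin(5 \xi + 10 t)$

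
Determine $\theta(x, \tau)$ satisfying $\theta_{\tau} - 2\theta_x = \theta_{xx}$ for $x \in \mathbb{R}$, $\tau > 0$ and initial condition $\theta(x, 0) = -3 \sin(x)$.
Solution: Change to a moving frame: let $\eta = x + 2\tau$, $\sigma = \tau$ and write $\theta(x,\tau) = u(\eta,\sigma)$.
By the chain rule $\theta_{\tau} = u_{\sigma} + 2u_{\eta}$, $\theta_x = u_{\eta}$, $\theta_{xx} = u_{\eta\eta}$.
Then $\theta_{\tau} - 2\theta_x = u_{\sigma}$: the advection term cancels and the PDE becomes the heat equation $u_{\sigma} = u_{\eta\eta}$ on $\eta \in \mathbb{R}$.
Initial data: $u(\eta,0) = \theta(\eta,0) = -3 \sin(\eta)$.
On $\eta \in \mathbb{R}$ each mode satisfies $(\sin(n\eta))'' = -n^2 \sin(n\eta)$, so $e^{-n^2\sigma} \sin(n\eta)$ solves the heat equation; by superposition $u(\eta,\sigma) = \sum c_n e^{-n^2\sigma} \sin(n\eta)$.
Reading off the coefficients: $c_1=-3$, so $u(\eta,\sigma) = -3 e^{-\sigma} \sin(\eta)$.
Substituting back $\eta = x + 2\tau$, $\sigma = \tau$: $\theta(x,\tau) = u(x + 2\tau, \tau)$.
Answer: $\theta(x, \tau) = -3 e^{-\tau} \sin(2 \tau + x)$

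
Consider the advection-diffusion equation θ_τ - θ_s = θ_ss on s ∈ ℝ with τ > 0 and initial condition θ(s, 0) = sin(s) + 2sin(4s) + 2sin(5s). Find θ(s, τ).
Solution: Change to a moving frame: let η = s + τ, σ = τ and write θ(s,τ) = u(η,σ).
By the chain rule θ_τ = u_σ + u_η, θ_s = u_η, θ_ss = u_ηη.
Then θ_τ - θ_s = u_σ: the advection term cancels and the PDE becomes the heat equation u_σ = u_ηη on η ∈ ℝ.
Initial data: u(η,0) = θ(η,0) = sin(η) + 2sin(4η) + 2sin(5η).
On η ∈ ℝ each mode satisfies (sin(nη))″ = -n² sin(nη), so exp(-n²σ) sin(nη) solves the heat equation; by superposition u(η,σ) = Σ c_n exp(-n²σ) sin(nη).
Reading off the coefficients: c_1=1, c_4=2, c_5=2, so u(η,σ) = exp(-σ)sin(η) + 2exp(-16σ)sin(4η) + 2exp(-25σ)sin(5η).
Substituting back η = s + τ, σ = τ: θ(s,τ) = u(s + τ, τ).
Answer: θ(s, τ) = exp(-τ)sin(s + τ) + 2exp(-16τ)sin(4s + 4τ) + 2exp(-25τ)sin(5s + 5τ)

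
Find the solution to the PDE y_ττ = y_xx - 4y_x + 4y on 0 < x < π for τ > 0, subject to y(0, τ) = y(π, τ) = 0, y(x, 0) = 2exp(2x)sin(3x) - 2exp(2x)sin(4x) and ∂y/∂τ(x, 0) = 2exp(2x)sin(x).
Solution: Substitute y = exp(2x)u, i.e. u = exp(-2x)y.
By the product rule, y_x = exp(2x)(u_x + 2u), y_xx = exp(2x)(u_xx + 4u_x + 4u), y_ττ = exp(2x)u_ττ.
Substituting into the PDE and dividing by exp(2x): u_ττ = (u_xx + 4u_x + 4u) - 4(u_x + 2u) + 4u.
The lower-order terms cancel, leaving the standard wave equation u_ττ = u_xx.
Initial data for u: u(x,0) = exp(-2x)y(x,0) = 2sin(3x) - 2sin(4x); u_τ(x,0) = exp(-2x)y_τ(x,0) = 2sin(x). The boundary conditions carry over: u(0,τ) = u(π,τ) = 0.
Solve for u:
  Using separation of variables u = X(x)T(τ):
  Eigenfunctions: sin(nx), n = 1, 2, 3, ...
  General solution: u(x, τ) = Σ [A_n cos(n τ) + B_n sin(n τ)] sin(nx)
  From u(x,0) = 2sin(3x) - 2sin(4x): A_3=2, A_4=-2. From u_τ(x,0) = 2sin(x), using u_τ(x,0) = Σ ω_n B_n sin(nx) with ω_n = n: B_1 = 2/1 = 2.
Hence u(x,τ) = 2sin(x)sin(τ) + 2sin(3x)cos(3τ) - 2sin(4x)cos(4τ).
Transform back: y(x,τ) = exp(2x)u(x,τ).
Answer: y(x, τ) = 2exp(2x)sin(x)sin(τ) + 2exp(2x)sin(3x)cos(3τ) - 2exp(2x)sin(4x)cos(4τ)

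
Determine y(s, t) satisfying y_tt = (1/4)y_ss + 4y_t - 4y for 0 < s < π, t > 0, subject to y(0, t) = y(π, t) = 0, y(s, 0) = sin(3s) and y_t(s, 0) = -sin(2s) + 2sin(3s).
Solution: Substitute y = exp(2t)u, i.e. u = exp(-2t)y.
By the product rule, y_t = exp(2t)(u_t + 2u), y_tt = exp(2t)(u_tt + 4u_t + 4u), y_ss = exp(2t)u_ss.
Substituting into the PDE and dividing by exp(2t): u_tt + 4u_t + 4u = (1/4)u_ss + 4(u_t + 2u) - 4u.
The lower-order terms cancel, leaving the standard wave equation u_tt = (1/4)u_ss.
Initial data for u: u(s,0) = y(s,0) = sin(3s); u_t(s,0) = y_t(s,0) - 2y(s,0) = -sin(2s). The boundary conditions carry over: u(0,t) = u(π,t) = 0.
Solve for u:
  Using separation of variables u = X(s)T(t):
  Eigenfunctions: sin(ns), n = 1, 2, 3, ...
  General solution: u(s, t) = Σ [A_n cos(n t/2) + B_n sin(n t/2)] sin(ns)
  From u(s,0) = sin(3s): A_3=1. From u_t(s,0) = -sin(2s), using u_t(s,0) = Σ ω_n B_n sin(ns) with ω_n = n/2: B_2 = (-1)/1 = -1.
Hence u(s,t) = -sin(2s)sin(t) + sin(3s)cos(3t/2).
Transform back: y(s,t) = exp(2t)u(s,t).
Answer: y(s, t) = -exp(2t)sin(2s)sin(t) + exp(2t)sin(3s)cos(3t/2)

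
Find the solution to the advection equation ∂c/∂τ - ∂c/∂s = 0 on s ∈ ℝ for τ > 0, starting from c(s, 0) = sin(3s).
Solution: By characteristics (ds/dτ = -1), c(s,τ) = f(s + τ) with f = c(·, 0).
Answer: c(s, τ) = sin(3s + 3τ)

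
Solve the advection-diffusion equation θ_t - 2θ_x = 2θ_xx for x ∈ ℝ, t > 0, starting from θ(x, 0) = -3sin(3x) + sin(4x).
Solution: Change to a moving frame: let η = x + 2t, σ = t and write θ(x,t) = u(η,σ).
By the chain rule θ_t = u_σ + 2u_η, θ_x = u_η, θ_xx = u_ηη.
Then θ_t - 2θ_x = u_σ: the advection term cancels and the PDE becomes the heat equation u_σ = 2u_ηη on η ∈ ℝ.
Initial data: u(η,0) = θ(η,0) = -3sin(3η) + sin(4η).
On η ∈ ℝ each mode satisfies (sin(nη))″ = -n² sin(nη), so exp(-2n²σ) sin(nη) solves the heat equation; by superposition u(η,σ) = Σ c_n exp(-2n²σ) sin(nη).
Reading off the coefficients: c_3=-3, c_4=1, so u(η,σ) = -3exp(-18σ)sin(3η) + exp(-32σ)sin(4η).
Substituting back η = x + 2t, σ = t: θ(x,t) = u(x + 2t, t).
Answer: θ(x, t) = -3exp(-18t)sin(6t + 3x) + exp(-32t)sin(8t + 4x)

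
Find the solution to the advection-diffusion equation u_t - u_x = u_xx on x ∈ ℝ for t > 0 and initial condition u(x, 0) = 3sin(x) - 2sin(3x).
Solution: Change to a moving frame: let η = x + t, σ = t and write u(x,t) = w(η,σ).
By the chain rule u_t = w_σ + w_η, u_x = w_η, u_xx = w_ηη.
Then u_t - u_x = w_σ: the advection term cancels and the PDE becomes the heat equation w_σ = w_ηη on η ∈ ℝ.
Initial data: w(η,0) = u(η,0) = 3sin(η) - 2sin(3η).
On η ∈ ℝ each mode satisfies (sin(nη))″ = -n² sin(nη), so exp(-n²σ) sin(nη) solves the heat equation; by superposition w(η,σ) = Σ c_n exp(-n²σ) sin(nη).
Reading off the coefficients: c_1=3, c_3=-2, so w(η,σ) = 3exp(-σ)sin(η) - 2exp(-9σ)sin(3η).
Substituting back η = x + t, σ = t: u(x,t) = w(x + t, t).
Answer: u(x, t) = 3exp(-t)sin(t + x) - 2exp(-9t)sin(3t + 3x)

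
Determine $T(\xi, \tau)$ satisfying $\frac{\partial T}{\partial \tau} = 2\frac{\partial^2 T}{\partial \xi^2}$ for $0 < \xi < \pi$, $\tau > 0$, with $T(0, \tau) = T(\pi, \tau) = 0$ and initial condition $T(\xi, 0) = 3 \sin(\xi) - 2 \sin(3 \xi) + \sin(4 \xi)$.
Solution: Using separation of variables $T = X(\xi)G(\tau)$:
Eigenfunctions: $\sin(n\xi)$, $n = 1, 2, 3, \ldots$
General solution: $T(\xi, \tau) = \sum c_n \sin(n\xi) e^{-2n^2 \tau}$
Matching $T(\xi,0) = 3 \sin(\xi) - 2 \sin(3 \xi) + \sin(4 \xi)$ term by term: $c_1=3, c_3=-2, c_4=1$.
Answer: $T(\xi, \tau) = 3 e^{-2 \tau} \sin(\xi) - 2 e^{-18 \tau} \sin(3 \xi) + e^{-32 \tau} \sin(4 \xi)$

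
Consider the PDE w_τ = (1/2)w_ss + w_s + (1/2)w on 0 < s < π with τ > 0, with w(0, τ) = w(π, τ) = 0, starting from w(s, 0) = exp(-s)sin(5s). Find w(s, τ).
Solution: Substitute w = exp(-s)u, i.e. u = exp(s)w.
By the product rule, w_s = exp(-s)(u_s - u), w_ss = exp(-s)(u_ss - 2u_s + u), w_τ = exp(-s)u_τ.
Substituting into the PDE and dividing by exp(-s): u_τ = (1/2)(u_ss - 2u_s + u) + (u_s - u) + (1/2)u.
The lower-order terms cancel, leaving the standard heat equation u_τ = (1/2)u_ss.
Initial data for u: u(s,0) = exp(s)w(s,0) = sin(5s). The boundary conditions carry over: u(0,τ) = u(π,τ) = 0.
Solve for u:
  Using separation of variables u = X(s)T(τ):
  Eigenfunctions: sin(ns), n = 1, 2, 3, ...
  General solution: u(s, τ) = Σ c_n sin(ns) exp(-n² τ/2)
  Matching u(s,0) = sin(5s) term by term: c_5=1.
Hence u(s,τ) = exp(-25τ/2)sin(5s).
Transform back: w(s,τ) = exp(-s)u(s,τ).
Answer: w(s, τ) = exp(-s)exp(-25τ/2)sin(5s)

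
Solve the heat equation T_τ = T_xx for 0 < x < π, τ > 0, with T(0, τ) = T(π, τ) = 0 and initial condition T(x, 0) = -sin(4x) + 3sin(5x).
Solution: Using separation of variables T = X(x)G(τ):
Eigenfunctions: sin(nx), n = 1, 2, 3, ...
General solution: T(x, τ) = Σ c_n sin(nx) exp(-n² τ)
Matching T(x,0) = -sin(4x) + 3sin(5x) term by term: c_4=-1, c_5=3.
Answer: T(x, τ) = -exp(-16τ)sin(4x) + 3exp(-25τ)sin(5x)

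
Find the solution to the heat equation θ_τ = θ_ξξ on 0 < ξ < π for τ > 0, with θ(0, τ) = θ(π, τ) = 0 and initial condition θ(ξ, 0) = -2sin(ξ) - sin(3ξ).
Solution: Separating variables: θ = Σ c_n exp(-n²τ) sin(nξ). From θ(ξ,0) = -2sin(ξ) - sin(3ξ): c_1=-2, c_3=-1.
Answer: θ(ξ, τ) = -2exp(-τ)sin(ξ) - exp(-9τ)sin(3ξ)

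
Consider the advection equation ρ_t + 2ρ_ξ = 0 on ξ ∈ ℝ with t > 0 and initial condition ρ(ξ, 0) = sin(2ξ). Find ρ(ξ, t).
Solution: By characteristics (dξ/dt = 2), ρ(ξ,t) = f(ξ - 2t) with f = ρ(·, 0).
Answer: ρ(ξ, t) = -sin(4t - 2ξ)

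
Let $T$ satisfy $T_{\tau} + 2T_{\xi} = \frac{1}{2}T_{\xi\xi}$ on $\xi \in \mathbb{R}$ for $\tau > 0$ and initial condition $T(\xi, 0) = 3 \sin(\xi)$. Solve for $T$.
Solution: Moving frame: $\eta = \xi - 2\tau$, $\sigma = \tau$, $T = u(\eta,\sigma)$, so $T_{\tau} = u_{\sigma} - 2u_{\eta}$ and $T_{\xi\xi} = u_{\eta\eta}$.
Hence $T_{\tau} + 2T_{\xi} = u_{\sigma}$ and the PDE becomes the heat equation $u_{\sigma} = \frac{1}{2}u_{\eta\eta}$ on $\eta \in \mathbb{R}$.
Initial data: $u(\eta,0) = T(\eta,0) = 3 \sin(\eta)$. Each mode $\sin(n\eta)$ decays as $e^{-n^2\sigma/2}$ on $\mathbb{R}$, so $u(\eta,\sigma) = \sum c_n e^{-n^2\sigma/2} \sin(n\eta)$ with $c_1=3$: $u(\eta,\sigma) = 3 e^{-\sigma/2} \sin(\eta)$.
Substituting back: $T(\xi,\tau) = u(\xi - 2\tau, \tau)$.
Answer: $T(\xi, \tau) = -3 e^{-\tau/2} \sin(2 \tau - \xi)$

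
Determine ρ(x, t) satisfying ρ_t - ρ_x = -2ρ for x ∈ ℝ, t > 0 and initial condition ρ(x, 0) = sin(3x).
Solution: Substitute ρ = exp(-2t)u, i.e. u = exp(2t)ρ.
By the product rule, ρ_t = exp(-2t)(u_t - 2u), ρ_x = exp(-2t)u_x.
Substituting into the PDE and dividing by exp(-2t): u_t - 2u - u_x = -2u.
The lower-order terms cancel, leaving the standard advection equation u_t - u_x = 0.
Initial data for u: u(x,0) = ρ(x,0) = sin(3x).
Solve for u:
  By method of characteristics (waves move left with speed 1):
  Along characteristics x + t = const, u is constant, so u(x,t) = f(x + t) with f = u(·, 0).
Hence u(x,t) = sin(3t + 3x).
Transform back: ρ(x,t) = exp(-2t)u(x,t).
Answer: ρ(x, t) = exp(-2t)sin(3t + 3x)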